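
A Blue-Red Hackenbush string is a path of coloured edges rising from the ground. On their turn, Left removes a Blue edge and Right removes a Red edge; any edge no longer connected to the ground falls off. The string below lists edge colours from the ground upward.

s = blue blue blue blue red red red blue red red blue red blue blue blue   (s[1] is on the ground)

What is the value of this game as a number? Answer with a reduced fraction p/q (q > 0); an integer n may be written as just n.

Build G(s[:k]) for k = 1..15, string s = blue blue blue blue red red red blue red red blue red blue blue blue.
1 of 15 · b · max L 0 · min R +∞ → 1
2 of 15 · bb · max L 1 · min R +∞ → 2
3 of 15 · bbb · max L 2 · min R +∞ → 3
4 of 15 · bbbb · max L 3 · min R +∞ → 4
5 of 15 · bbbbr · max L 3 · min R 4 → 7/2
6 of 15 · bbbbrr · max L 3 · min R 7/2 → 13/4
7 of 15 · bbbbrrr · max L 3 · min R 13/4 → 25/8
8 of 15 · bbbbrrrb · max L 25/8 · min R 13/4 → 51/16
9 of 15 · bbbbrrrbr · max L 25/8 · min R 51/16 → 101/32
10 of 15 · bbbbrrrbrr · max L 25/8 · min R 101/32 → 201/64
11 of 15 · bbbbrrrbrrb · max L 201/64 · min R 101/32 → 403/128
12 of 15 · bbbbrrrbrrbr · max L 201/64 · min R 403/128 → 805/256
13 of 15 · bbbbrrrbrrbrb · max L 805/256 · min R 403/128 → 1611/512
14 of 15 · bbbbrrrbrrbrbb · max L 1611/512 · min R 403/128 → 3223/1024
15 of 15 · bbbbrrrbrrbrbbb · max L 3223/1024 · min R 403/128 → 6447/2048

6447/2048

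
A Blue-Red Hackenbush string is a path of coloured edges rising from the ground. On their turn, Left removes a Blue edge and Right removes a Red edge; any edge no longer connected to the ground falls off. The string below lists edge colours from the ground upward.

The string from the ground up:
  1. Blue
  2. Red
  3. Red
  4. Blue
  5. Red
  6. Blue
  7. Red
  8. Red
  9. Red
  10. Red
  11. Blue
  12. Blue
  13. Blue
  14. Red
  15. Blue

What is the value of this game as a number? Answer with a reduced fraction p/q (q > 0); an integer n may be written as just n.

Prefix values for Blue Red Red Blue Red Blue Red Red Red Red Blue Blue Blue Red Blue via {L|R} + simplicity:
val(B) = { 0 | none } => 1
val(BR) = { 0 | 1 } => 1/2
val(BRR) = { 0 | 1/2, 1 } => 1/4
val(BRRB) = { 0, 1/4 | 1/2, 1 } => 3/8
val(BRRBR) = { 0, 1/4 | 3/8, 1/2, 1 } => 5/16
val(BRRBRB) = { 0, 1/4, 5/16 | 3/8, 1/2, 1 } => 11/32
val(BRRBRBR) = { 0, 1/4, 5/16 | 11/32, 3/8, 1/2, 1 } => 21/64
val(BRRBRBRR) = { 0, 1/4, 5/16 | 21/64, 11/32, 3/8, 1/2, 1 } => 41/128
val(BRRBRBRRR) = { 0, 1/4, 5/16 | 41/128, 21/64, 11/32, 3/8, 1/2, 1 } => 81/256
val(BRRBRBRRRR) = { 0, 1/4, 5/16 | 81/256, 41/128, 21/64, 11/32, 3/8, 1/2, 1 } => 161/512
val(BRRBRBRRRRB) = { 0, 1/4, 5/16, 161/512 | 81/256, 41/128, 21/64, 11/32, 3/8, 1/2, 1 } => 323/1024
val(BRRBRBRRRRBB) = { 0, 1/4, 5/16, 161/512, 323/1024 | 81/256, 41/128, 21/64, 11/32, 3/8, 1/2, 1 } => 647/2048
val(BRRBRBRRRRBBB) = { 0, 1/4, 5/16, 161/512, 323/1024, 647/2048 | 81/256, 41/128, 21/64, 11/32, 3/8, 1/2, 1 } => 1295/4096
val(BRRBRBRRRRBBBR) = { 0, 1/4, 5/16, 161/512, 323/1024, 647/2048 | 1295/4096, 81/256, 41/128, 21/64, 11/32, 3/8, 1/2, 1 } => 2589/8192
val(BRRBRBRRRRBBBRB) = { 0, 1/4, 5/16, 161/512, 323/1024, 647/2048, 2589/8192 | 1295/4096, 81/256, 41/128, 21/64, 11/32, 3/8, 1/2, 1 } => 5179/16384

5179/16384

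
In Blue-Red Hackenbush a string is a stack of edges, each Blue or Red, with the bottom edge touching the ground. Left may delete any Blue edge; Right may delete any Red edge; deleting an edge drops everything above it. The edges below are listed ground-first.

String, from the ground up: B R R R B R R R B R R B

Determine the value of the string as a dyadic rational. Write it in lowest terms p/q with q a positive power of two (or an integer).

Prefix values for B R R R B R R R B R R B via {L|R} + simplicity:
G_1 [B]  L=[0]  R=[(no moves)]  — 1
G_2 [BR]  L=[0]  R=[1]  — 1/2
G_3 [BRR]  L=[0]  R=[1/2, 1]  — 1/4
G_4 [BRRR]  L=[0]  R=[1/4, 1/2, 1]  — 1/8
G_5 [BRRRB]  L=[0, 1/8]  R=[1/4, 1/2, 1]  — 3/16
G_6 [BRRRBR]  L=[0, 1/8]  R=[3/16, 1/4, 1/2, 1]  — 5/32
G_7 [BRRRBRR]  L=[0, 1/8]  R=[5/32, 3/16, 1/4, 1/2, 1]  — 9/64
G_8 [BRRRBRRR]  L=[0, 1/8]  R=[9/64, 5/32, 3/16, 1/4, 1/2, 1]  — 17/128
G_9 [BRRRBRRRB]  L=[0, 1/8, 17/128]  R=[9/64, 5/32, 3/16, 1/4, 1/2, 1]  — 35/256
G_10 [BRRRBRRRBR]  L=[0, 1/8, 17/128]  R=[35/256, 9/64, 5/32, 3/16, 1/4, 1/2, 1]  — 69/512
G_11 [BRRRBRRRBRR]  L=[0, 1/8, 17/128]  R=[69/512, 35/256, 9/64, 5/32, 3/16, 1/4, 1/2, 1]  — 137/1024
G_12 [BRRRBRRRBRRB]  L=[0, 1/8, 17/128, 137/1024]  R=[69/512, 35/256, 9/64, 5/32, 3/16, 1/4, 1/2, 1]  — 275/2048

275/2048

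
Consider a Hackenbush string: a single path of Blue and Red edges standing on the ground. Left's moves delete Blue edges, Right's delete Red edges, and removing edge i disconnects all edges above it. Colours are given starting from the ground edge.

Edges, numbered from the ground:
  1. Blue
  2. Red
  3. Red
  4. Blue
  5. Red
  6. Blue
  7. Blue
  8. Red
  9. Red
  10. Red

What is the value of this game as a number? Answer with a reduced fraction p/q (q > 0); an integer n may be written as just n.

val_1 [B]  L=[0]  R=[∅]  = 1
val_2 [BR]  L=[0]  R=[1]  = 1/2
val_3 [BRR]  L=[0]  R=[1/2, 1]  = 1/4
val_4 [BRRB]  L=[0, 1/4]  R=[1/2, 1]  = 3/8
val_5 [BRRBR]  L=[0, 1/4]  R=[3/8, 1/2, 1]  = 5/16
val_6 [BRRBRB]  L=[0, 1/4, 5/16]  R=[3/8, 1/2, 1]  = 11/32
val_7 [BRRBRBB]  L=[0, 1/4, 5/16, 11/32]  R=[3/8, 1/2, 1]  = 23/64
val_8 [BRRBRBBR]  L=[0, 1/4, 5/16, 11/32]  R=[23/64, 3/8, 1/2, 1]  = 45/128
val_9 [BRRBRBBRR]  L=[0, 1/4, 5/16, 11/32]  R=[45/128, 23/64, 3/8, 1/2, 1]  = 89/256
val_10 [BRRBRBBRRR]  L=[0, 1/4, 5/16, 11/32]  R=[89/256, 45/128, 23/64, 3/8, 1/2, 1]  = 177/512

177/512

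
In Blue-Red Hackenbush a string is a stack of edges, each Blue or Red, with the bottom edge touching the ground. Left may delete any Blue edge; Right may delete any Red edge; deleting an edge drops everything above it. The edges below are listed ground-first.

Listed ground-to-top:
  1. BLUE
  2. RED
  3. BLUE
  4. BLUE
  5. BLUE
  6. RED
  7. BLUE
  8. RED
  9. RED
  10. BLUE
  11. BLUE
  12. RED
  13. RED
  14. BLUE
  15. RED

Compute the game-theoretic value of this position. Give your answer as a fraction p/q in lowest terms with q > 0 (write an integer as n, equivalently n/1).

14949/16384

val_1 [B]  L=[0]  R=[(no moves)]  gives 1
val_2 [BR]  L=[0]  R=[1]  gives 1/2
val_3 [BRB]  L=[0; 1/2]  R=[1]  gives 3/4
val_4 [BRBB]  L=[0; 1/2; 3/4]  R=[1]  gives 7/8
val_5 [BRBBB]  L=[0; 1/2; 3/4; 7/8]  R=[1]  gives 15/16
val_6 [BRBBBR]  L=[0; 1/2; 3/4; 7/8]  R=[15/16; 1]  gives 29/32
val_7 [BRBBBRB]  L=[0; 1/2; 3/4; 7/8; 29/32]  R=[15/16; 1]  gives 59/64
val_8 [BRBBBRBR]  L=[0; 1/2; 3/4; 7/8; 29/32]  R=[59/64; 15/16; 1]  gives 117/128
val_9 [BRBBBRBRR]  L=[0; 1/2; 3/4; 7/8; 29/32]  R=[117/128; 59/64; 15/16; 1]  gives 233/256
val_10 [BRBBBRBRRB]  L=[0; 1/2; 3/4; 7/8; 29/32; 233/256]  R=[117/128; 59/64; 15/16; 1]  gives 467/512
val_11 [BRBBBRBRRBB]  L=[0; 1/2; 3/4; 7/8; 29/32; 233/256; 467/512]  R=[117/128; 59/64; 15/16; 1]  gives 935/1024
val_12 [BRBBBRBRRBBR]  L=[0; 1/2; 3/4; 7/8; 29/32; 233/256; 467/512]  R=[935/1024; 117/128; 59/64; 15/16; 1]  gives 1869/2048
val_13 [BRBBBRBRRBBRR]  L=[0; 1/2; 3/4; 7/8; 29/32; 233/256; 467/512]  R=[1869/2048; 935/1024; 117/128; 59/64; 15/16; 1]  gives 3737/4096
val_14 [BRBBBRBRRBBRRB]  L=[0; 1/2; 3/4; 7/8; 29/32; 233/256; 467/512; 3737/4096]  R=[1869/2048; 935/1024; 117/128; 59/64; 15/16; 1]  gives 7475/8192
val_15 [BRBBBRBRRBBRRBR]  L=[0; 1/2; 3/4; 7/8; 29/32; 233/256; 467/512; 3737/4096]  R=[7475/8192; 1869/2048; 935/1024; 117/128; 59/64; 15/16; 1]  gives 14949/16384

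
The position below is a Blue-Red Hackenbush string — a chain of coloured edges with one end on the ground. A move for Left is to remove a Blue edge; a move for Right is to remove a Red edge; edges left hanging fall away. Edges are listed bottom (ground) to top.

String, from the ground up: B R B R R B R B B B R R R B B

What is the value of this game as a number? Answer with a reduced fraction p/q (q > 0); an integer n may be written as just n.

9671/16384

1 of 15 · B · max L 0 · min R +∞ → 1
2 of 15 · BR · max L 0 · min R 1 → 1/2
3 of 15 · BRB · max L 1/2 · min R 1 → 3/4
4 of 15 · BRBR · max L 1/2 · min R 3/4 → 5/8
5 of 15 · BRBRR · max L 1/2 · min R 5/8 → 9/16
6 of 15 · BRBRRB · max L 9/16 · min R 5/8 → 19/32
7 of 15 · BRBRRBR · max L 9/16 · min R 19/32 → 37/64
8 of 15 · BRBRRBRB · max L 37/64 · min R 19/32 → 75/128
9 of 15 · BRBRRBRBB · max L 75/128 · min R 19/32 → 151/256
10 of 15 · BRBRRBRBBB · max L 151/256 · min R 19/32 → 303/512
11 of 15 · BRBRRBRBBBR · max L 151/256 · min R 303/512 → 605/1024
12 of 15 · BRBRRBRBBBRR · max L 151/256 · min R 605/1024 → 1209/2048
13 of 15 · BRBRRBRBBBRRR · max L 151/256 · min R 1209/2048 → 2417/4096
14 of 15 · BRBRRBRBBBRRRB · max L 2417/4096 · min R 1209/2048 → 4835/8192
15 of 15 · BRBRRBRBBBRRRBB · max L 4835/8192 · min R 1209/2048 → 9671/16384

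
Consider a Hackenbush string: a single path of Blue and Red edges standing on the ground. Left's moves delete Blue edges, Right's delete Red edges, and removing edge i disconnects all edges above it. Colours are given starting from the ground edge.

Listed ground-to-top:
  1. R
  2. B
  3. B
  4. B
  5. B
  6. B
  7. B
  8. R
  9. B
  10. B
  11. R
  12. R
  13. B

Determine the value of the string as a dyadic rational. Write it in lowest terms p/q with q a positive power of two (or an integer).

-77/4096

val(R) = {  | 0 } -> -1
val(RB) = { -1 | 0 } -> -1/2
val(RBB) = { -1,-1/2 | 0 } -> -1/4
val(RBBB) = { -1,-1/2,-1/4 | 0 } -> -1/8
val(RBBBB) = { -1,-1/2,-1/4,-1/8 | 0 } -> -1/16
val(RBBBBB) = { -1,-1/2,-1/4,-1/8,-1/16 | 0 } -> -1/32
val(RBBBBBB) = { -1,-1/2,-1/4,-1/8,-1/16,-1/32 | 0 } -> -1/64
val(RBBBBBBR) = { -1,-1/2,-1/4,-1/8,-1/16,-1/32 | -1/64,0 } -> -3/128
val(RBBBBBBRB) = { -1,-1/2,-1/4,-1/8,-1/16,-1/32,-3/128 | -1/64,0 } -> -5/256
val(RBBBBBBRBB) = { -1,-1/2,-1/4,-1/8,-1/16,-1/32,-3/128,-5/256 | -1/64,0 } -> -9/512
val(RBBBBBBRBBR) = { -1,-1/2,-1/4,-1/8,-1/16,-1/32,-3/128,-5/256 | -9/512,-1/64,0 } -> -19/1024
val(RBBBBBBRBBRR) = { -1,-1/2,-1/4,-1/8,-1/16,-1/32,-3/128,-5/256 | -19/1024,-9/512,-1/64,0 } -> -39/2048
val(RBBBBBBRBBRRB) = { -1,-1/2,-1/4,-1/8,-1/16,-1/32,-3/128,-5/256,-39/2048 | -19/1024,-9/512,-1/64,0 } -> -77/4096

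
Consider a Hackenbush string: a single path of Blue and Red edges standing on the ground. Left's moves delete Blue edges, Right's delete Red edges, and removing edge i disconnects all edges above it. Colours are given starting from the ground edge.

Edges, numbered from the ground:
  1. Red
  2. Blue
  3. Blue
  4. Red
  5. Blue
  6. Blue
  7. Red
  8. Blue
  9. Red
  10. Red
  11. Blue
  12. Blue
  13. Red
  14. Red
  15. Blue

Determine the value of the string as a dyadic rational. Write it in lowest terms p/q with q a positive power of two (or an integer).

Recurse on prefixes of the 15-edge string Red Blue Blue Red Blue Blue Red Blue Red Red Blue Blue Red Red Blue:
step 1: add Red to get R; options L={ · } R={ 0 } so -1
step 2: add Blue to get RB; options L={ -1 } R={ 0 } so -1/2
step 3: add Blue to get RBB; options L={ -1 -1/2 } R={ 0 } so -1/4
step 4: add Red to get RBBR; options L={ -1 -1/2 } R={ -1/4 0 } so -3/8
step 5: add Blue to get RBBRB; options L={ -1 -1/2 -3/8 } R={ -1/4 0 } so -5/16
step 6: add Blue to get RBBRBB; options L={ -1 -1/2 -3/8 -5/16 } R={ -1/4 0 } so -9/32
step 7: add Red to get RBBRBBR; options L={ -1 -1/2 -3/8 -5/16 } R={ -9/32 -1/4 0 } so -19/64
step 8: add Blue to get RBBRBBRB; options L={ -1 -1/2 -3/8 -5/16 -19/64 } R={ -9/32 -1/4 0 } so -37/128
step 9: add Red to get RBBRBBRBR; options L={ -1 -1/2 -3/8 -5/16 -19/64 } R={ -37/128 -9/32 -1/4 0 } so -75/256
step 10: add Red to get RBBRBBRBRR; options L={ -1 -1/2 -3/8 -5/16 -19/64 } R={ -75/256 -37/128 -9/32 -1/4 0 } so -151/512
step 11: add Blue to get RBBRBBRBRRB; options L={ -1 -1/2 -3/8 -5/16 -19/64 -151/512 } R={ -75/256 -37/128 -9/32 -1/4 0 } so -301/1024
step 12: add Blue to get RBBRBBRBRRBB; options L={ -1 -1/2 -3/8 -5/16 -19/64 -151/512 -301/1024 } R={ -75/256 -37/128 -9/32 -1/4 0 } so -601/2048
step 13: add Red to get RBBRBBRBRRBBR; options L={ -1 -1/2 -3/8 -5/16 -19/64 -151/512 -301/1024 } R={ -601/2048 -75/256 -37/128 -9/32 -1/4 0 } so -1203/4096
step 14: add Red to get RBBRBBRBRRBBRR; options L={ -1 -1/2 -3/8 -5/16 -19/64 -151/512 -301/1024 } R={ -1203/4096 -601/2048 -75/256 -37/128 -9/32 -1/4 0 } so -2407/8192
step 15: add Blue to get RBBRBBRBRRBBRRB; options L={ -1 -1/2 -3/8 -5/16 -19/64 -151/512 -301/1024 -2407/8192 } R={ -1203/4096 -601/2048 -75/256 -37/128 -9/32 -1/4 0 } so -4813/16384

-4813/16384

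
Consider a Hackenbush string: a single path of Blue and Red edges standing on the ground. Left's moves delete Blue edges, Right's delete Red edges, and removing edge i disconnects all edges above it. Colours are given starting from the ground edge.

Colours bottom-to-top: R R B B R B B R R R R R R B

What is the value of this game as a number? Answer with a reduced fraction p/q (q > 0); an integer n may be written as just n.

R: Left { ∅ }, Right { 0 } gives simplest -1
RR: Left { ∅ }, Right { -1 0 } gives simplest -2
RRB: Left { -2 }, Right { -1 0 } gives simplest -3/2
RRBB: Left { -2 -3/2 }, Right { -1 0 } gives simplest -5/4
RRBBR: Left { -2 -3/2 }, Right { -5/4 -1 0 } gives simplest -11/8
RRBBRB: Left { -2 -3/2 -11/8 }, Right { -5/4 -1 0 } gives simplest -21/16
RRBBRBB: Left { -2 -3/2 -11/8 -21/16 }, Right { -5/4 -1 0 } gives simplest -41/32
RRBBRBBR: Left { -2 -3/2 -11/8 -21/16 }, Right { -41/32 -5/4 -1 0 } gives simplest -83/64
RRBBRBBRR: Left { -2 -3/2 -11/8 -21/16 }, Right { -83/64 -41/32 -5/4 -1 0 } gives simplest -167/128
RRBBRBBRRR: Left { -2 -3/2 -11/8 -21/16 }, Right { -167/128 -83/64 -41/32 -5/4 -1 0 } gives simplest -335/256
RRBBRBBRRRR: Left { -2 -3/2 -11/8 -21/16 }, Right { -335/256 -167/128 -83/64 -41/32 -5/4 -1 0 } gives simplest -671/512
RRBBRBBRRRRR: Left { -2 -3/2 -11/8 -21/16 }, Right { -671/512 -335/256 -167/128 -83/64 -41/32 -5/4 -1 0 } gives simplest -1343/1024
RRBBRBBRRRRRR: Left { -2 -3/2 -11/8 -21/16 }, Right { -1343/1024 -671/512 -335/256 -167/128 -83/64 -41/32 -5/4 -1 0 } gives simplest -2687/2048
RRBBRBBRRRRRRB: Left { -2 -3/2 -11/8 -21/16 -2687/2048 }, Right { -1343/1024 -671/512 -335/256 -167/128 -83/64 -41/32 -5/4 -1 0 } gives simplest -5373/4096

-5373/4096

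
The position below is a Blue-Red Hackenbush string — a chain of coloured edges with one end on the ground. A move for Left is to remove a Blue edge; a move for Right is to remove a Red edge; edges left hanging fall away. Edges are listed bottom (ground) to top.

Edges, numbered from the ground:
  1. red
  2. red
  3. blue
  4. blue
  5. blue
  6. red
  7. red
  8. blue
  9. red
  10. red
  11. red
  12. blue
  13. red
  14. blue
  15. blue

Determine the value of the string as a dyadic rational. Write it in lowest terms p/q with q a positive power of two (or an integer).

Recurse on prefixes of the 15-edge string red red blue blue blue red red blue red red red blue red blue blue:
step 1: add red to get r; options L={ (no moves) } R={ 0 } ⇒ -1
step 2: add red to get rr; options L={ (no moves) } R={ -1; 0 } ⇒ -2
step 3: add blue to get rrb; options L={ -2 } R={ -1; 0 } ⇒ -3/2
step 4: add blue to get rrbb; options L={ -2; -3/2 } R={ -1; 0 } ⇒ -5/4
step 5: add blue to get rrbbb; options L={ -2; -3/2; -5/4 } R={ -1; 0 } ⇒ -9/8
step 6: add red to get rrbbbr; options L={ -2; -3/2; -5/4 } R={ -9/8; -1; 0 } ⇒ -19/16
step 7: add red to get rrbbbrr; options L={ -2; -3/2; -5/4 } R={ -19/16; -9/8; -1; 0 } ⇒ -39/32
step 8: add blue to get rrbbbrrb; options L={ -2; -3/2; -5/4; -39/32 } R={ -19/16; -9/8; -1; 0 } ⇒ -77/64
step 9: add red to get rrbbbrrbr; options L={ -2; -3/2; -5/4; -39/32 } R={ -77/64; -19/16; -9/8; -1; 0 } ⇒ -155/128
step 10: add red to get rrbbbrrbrr; options L={ -2; -3/2; -5/4; -39/32 } R={ -155/128; -77/64; -19/16; -9/8; -1; 0 } ⇒ -311/256
step 11: add red to get rrbbbrrbrrr; options L={ -2; -3/2; -5/4; -39/32 } R={ -311/256; -155/128; -77/64; -19/16; -9/8; -1; 0 } ⇒ -623/512
step 12: add blue to get rrbbbrrbrrrb; options L={ -2; -3/2; -5/4; -39/32; -623/512 } R={ -311/256; -155/128; -77/64; -19/16; -9/8; -1; 0 } ⇒ -1245/1024
step 13: add red to get rrbbbrrbrrrbr; options L={ -2; -3/2; -5/4; -39/32; -623/512 } R={ -1245/1024; -311/256; -155/128; -77/64; -19/16; -9/8; -1; 0 } ⇒ -2491/2048
step 14: add blue to get rrbbbrrbrrrbrb; options L={ -2; -3/2; -5/4; -39/32; -623/512; -2491/2048 } R={ -1245/1024; -311/256; -155/128; -77/64; -19/16; -9/8; -1; 0 } ⇒ -4981/4096
step 15: add blue to get rrbbbrrbrrrbrbb; options L={ -2; -3/2; -5/4; -39/32; -623/512; -2491/2048; -4981/4096 } R={ -1245/1024; -311/256; -155/128; -77/64; -19/16; -9/8; -1; 0 } ⇒ -9961/8192

-9961/8192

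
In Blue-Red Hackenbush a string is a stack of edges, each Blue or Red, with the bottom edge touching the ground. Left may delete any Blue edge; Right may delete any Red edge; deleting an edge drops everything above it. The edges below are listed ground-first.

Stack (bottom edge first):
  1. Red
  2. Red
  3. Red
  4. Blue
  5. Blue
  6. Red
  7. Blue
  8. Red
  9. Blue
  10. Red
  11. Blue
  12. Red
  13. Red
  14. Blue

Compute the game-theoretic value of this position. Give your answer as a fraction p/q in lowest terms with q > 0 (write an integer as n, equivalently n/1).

Build v(s[:k]) for k = 1..14, string s = Red Red Red Blue Blue Red Blue Red Blue Red Blue Red Red Blue.
v_1 [R]  L=[none]  R=[0]  — -1
v_2 [RR]  L=[none]  R=[-1, 0]  — -2
v_3 [RRR]  L=[none]  R=[-2, -1, 0]  — -3
v_4 [RRRB]  L=[-3]  R=[-2, -1, 0]  — -5/2
v_5 [RRRBB]  L=[-3, -5/2]  R=[-2, -1, 0]  — -9/4
v_6 [RRRBBR]  L=[-3, -5/2]  R=[-9/4, -2, -1, 0]  — -19/8
v_7 [RRRBBRB]  L=[-3, -5/2, -19/8]  R=[-9/4, -2, -1, 0]  — -37/16
v_8 [RRRBBRBR]  L=[-3, -5/2, -19/8]  R=[-37/16, -9/4, -2, -1, 0]  — -75/32
v_9 [RRRBBRBRB]  L=[-3, -5/2, -19/8, -75/32]  R=[-37/16, -9/4, -2, -1, 0]  — -149/64
v_10 [RRRBBRBRBR]  L=[-3, -5/2, -19/8, -75/32]  R=[-149/64, -37/16, -9/4, -2, -1, 0]  — -299/128
v_11 [RRRBBRBRBRB]  L=[-3, -5/2, -19/8, -75/32, -299/128]  R=[-149/64, -37/16, -9/4, -2, -1, 0]  — -597/256
v_12 [RRRBBRBRBRBR]  L=[-3, -5/2, -19/8, -75/32, -299/128]  R=[-597/256, -149/64, -37/16, -9/4, -2, -1, 0]  — -1195/512
v_13 [RRRBBRBRBRBRR]  L=[-3, -5/2, -19/8, -75/32, -299/128]  R=[-1195/512, -597/256, -149/64, -37/16, -9/4, -2, -1, 0]  — -2391/1024
v_14 [RRRBBRBRBRBRRB]  L=[-3, -5/2, -19/8, -75/32, -299/128, -2391/1024]  R=[-1195/512, -597/256, -149/64, -37/16, -9/4, -2, -1, 0]  — -4781/2048

-4781/2048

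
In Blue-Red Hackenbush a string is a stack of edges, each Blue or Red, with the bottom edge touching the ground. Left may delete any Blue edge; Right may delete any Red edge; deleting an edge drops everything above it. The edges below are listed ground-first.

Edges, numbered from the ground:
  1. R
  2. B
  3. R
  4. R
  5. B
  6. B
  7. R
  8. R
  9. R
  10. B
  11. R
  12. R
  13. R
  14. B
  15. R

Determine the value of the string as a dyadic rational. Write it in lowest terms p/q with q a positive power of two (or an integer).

-13243/16384

Build v(s[:k]) for k = 1..15, string s = R B R R B B R R R B R R R B R.
1 of 15 · R · max L −∞ · min R 0 -> -1
2 of 15 · RB · max L -1 · min R 0 -> -1/2
3 of 15 · RBR · max L -1 · min R -1/2 -> -3/4
4 of 15 · RBRR · max L -1 · min R -3/4 -> -7/8
5 of 15 · RBRRB · max L -7/8 · min R -3/4 -> -13/16
6 of 15 · RBRRBB · max L -13/16 · min R -3/4 -> -25/32
7 of 15 · RBRRBBR · max L -13/16 · min R -25/32 -> -51/64
8 of 15 · RBRRBBRR · max L -13/16 · min R -51/64 -> -103/128
9 of 15 · RBRRBBRRR · max L -13/16 · min R -103/128 -> -207/256
10 of 15 · RBRRBBRRRB · max L -207/256 · min R -103/128 -> -413/512
11 of 15 · RBRRBBRRRBR · max L -207/256 · min R -413/512 -> -827/1024
12 of 15 · RBRRBBRRRBRR · max L -207/256 · min R -827/1024 -> -1655/2048
13 of 15 · RBRRBBRRRBRRR · max L -207/256 · min R -1655/2048 -> -3311/4096
14 of 15 · RBRRBBRRRBRRRB · max L -3311/4096 · min R -1655/2048 -> -6621/8192
15 of 15 · RBRRBBRRRBRRRBR · max L -3311/4096 · min R -6621/8192 -> -13243/16384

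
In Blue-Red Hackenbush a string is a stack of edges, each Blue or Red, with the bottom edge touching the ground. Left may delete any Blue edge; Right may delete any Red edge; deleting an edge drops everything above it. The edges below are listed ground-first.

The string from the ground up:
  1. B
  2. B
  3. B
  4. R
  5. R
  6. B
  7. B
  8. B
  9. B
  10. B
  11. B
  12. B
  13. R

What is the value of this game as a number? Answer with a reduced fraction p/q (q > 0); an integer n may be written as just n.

Build value(s[:k]) for k = 1..13, string s = B B B R R B B B B B B B R.
step 1: add B to get B; options L={ 0 } R={ none } => 1
step 2: add B to get BB; options L={ 0,1 } R={ none } => 2
step 3: add B to get BBB; options L={ 0,1,2 } R={ none } => 3
step 4: add R to get BBBR; options L={ 0,1,2 } R={ 3 } => 5/2
step 5: add R to get BBBRR; options L={ 0,1,2 } R={ 5/2,3 } => 9/4
step 6: add B to get BBBRRB; options L={ 0,1,2,9/4 } R={ 5/2,3 } => 19/8
step 7: add B to get BBBRRBB; options L={ 0,1,2,9/4,19/8 } R={ 5/2,3 } => 39/16
step 8: add B to get BBBRRBBB; options L={ 0,1,2,9/4,19/8,39/16 } R={ 5/2,3 } => 79/32
step 9: add B to get BBBRRBBBB; options L={ 0,1,2,9/4,19/8,39/16,79/32 } R={ 5/2,3 } => 159/64
step 10: add B to get BBBRRBBBBB; options L={ 0,1,2,9/4,19/8,39/16,79/32,159/64 } R={ 5/2,3 } => 319/128
step 11: add B to get BBBRRBBBBBB; options L={ 0,1,2,9/4,19/8,39/16,79/32,159/64,319/128 } R={ 5/2,3 } => 639/256
step 12: add B to get BBBRRBBBBBBB; options L={ 0,1,2,9/4,19/8,39/16,79/32,159/64,319/128,639/256 } R={ 5/2,3 } => 1279/512
step 13: add R to get BBBRRBBBBBBBR; options L={ 0,1,2,9/4,19/8,39/16,79/32,159/64,319/128,639/256 } R={ 1279/512,5/2,3 } => 2557/1024

2557/1024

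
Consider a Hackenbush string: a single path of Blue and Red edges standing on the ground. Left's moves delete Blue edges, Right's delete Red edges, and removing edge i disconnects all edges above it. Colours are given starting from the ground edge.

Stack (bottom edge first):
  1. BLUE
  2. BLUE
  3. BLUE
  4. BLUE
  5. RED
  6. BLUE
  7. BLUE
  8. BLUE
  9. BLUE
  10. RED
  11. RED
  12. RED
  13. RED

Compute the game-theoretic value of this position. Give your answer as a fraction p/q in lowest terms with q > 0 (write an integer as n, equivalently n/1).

edge 1 of 13 (BLUE): { 0 | — } — 1
edge 2 of 13 (BLUE): { 0,1 | — } — 2
edge 3 of 13 (BLUE): { 0,1,2 | — } — 3
edge 4 of 13 (BLUE): { 0,1,2,3 | — } — 4
edge 5 of 13 (RED): { 0,1,2,3 | 4 } — 7/2
edge 6 of 13 (BLUE): { 0,1,2,3,7/2 | 4 } — 15/4
edge 7 of 13 (BLUE): { 0,1,2,3,7/2,15/4 | 4 } — 31/8
edge 8 of 13 (BLUE): { 0,1,2,3,7/2,15/4,31/8 | 4 } — 63/16
edge 9 of 13 (BLUE): { 0,1,2,3,7/2,15/4,31/8,63/16 | 4 } — 127/32
edge 10 of 13 (RED): { 0,1,2,3,7/2,15/4,31/8,63/16 | 127/32,4 } — 253/64
edge 11 of 13 (RED): { 0,1,2,3,7/2,15/4,31/8,63/16 | 253/64,127/32,4 } — 505/128
edge 12 of 13 (RED): { 0,1,2,3,7/2,15/4,31/8,63/16 | 505/128,253/64,127/32,4 } — 1009/256
edge 13 of 13 (RED): { 0,1,2,3,7/2,15/4,31/8,63/16 | 1009/256,505/128,253/64,127/32,4 } — 2017/512

2017/512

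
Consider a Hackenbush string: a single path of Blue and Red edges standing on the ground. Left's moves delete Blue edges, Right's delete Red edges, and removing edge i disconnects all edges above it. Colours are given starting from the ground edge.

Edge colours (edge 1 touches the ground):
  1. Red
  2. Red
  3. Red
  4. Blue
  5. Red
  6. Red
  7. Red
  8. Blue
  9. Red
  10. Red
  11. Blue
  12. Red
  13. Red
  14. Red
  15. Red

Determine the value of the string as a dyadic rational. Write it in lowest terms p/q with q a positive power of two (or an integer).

R: Left { · }, Right { 0 } ⇒ simplest -1
RR: Left { · }, Right { -1; 0 } ⇒ simplest -2
RRR: Left { · }, Right { -2; -1; 0 } ⇒ simplest -3
RRRB: Left { -3 }, Right { -2; -1; 0 } ⇒ simplest -5/2
RRRBR: Left { -3 }, Right { -5/2; -2; -1; 0 } ⇒ simplest -11/4
RRRBRR: Left { -3 }, Right { -11/4; -5/2; -2; -1; 0 } ⇒ simplest -23/8
RRRBRRR: Left { -3 }, Right { -23/8; -11/4; -5/2; -2; -1; 0 } ⇒ simplest -47/16
RRRBRRRB: Left { -3; -47/16 }, Right { -23/8; -11/4; -5/2; -2; -1; 0 } ⇒ simplest -93/32
RRRBRRRBR: Left { -3; -47/16 }, Right { -93/32; -23/8; -11/4; -5/2; -2; -1; 0 } ⇒ simplest -187/64
RRRBRRRBRR: Left { -3; -47/16 }, Right { -187/64; -93/32; -23/8; -11/4; -5/2; -2; -1; 0 } ⇒ simplest -375/128
RRRBRRRBRRB: Left { -3; -47/16; -375/128 }, Right { -187/64; -93/32; -23/8; -11/4; -5/2; -2; -1; 0 } ⇒ simplest -749/256
RRRBRRRBRRBR: Left { -3; -47/16; -375/128 }, Right { -749/256; -187/64; -93/32; -23/8; -11/4; -5/2; -2; -1; 0 } ⇒ simplest -1499/512
RRRBRRRBRRBRR: Left { -3; -47/16; -375/128 }, Right { -1499/512; -749/256; -187/64; -93/32; -23/8; -11/4; -5/2; -2; -1; 0 } ⇒ simplest -2999/1024
RRRBRRRBRRBRRR: Left { -3; -47/16; -375/128 }, Right { -2999/1024; -1499/512; -749/256; -187/64; -93/32; -23/8; -11/4; -5/2; -2; -1; 0 } ⇒ simplest -5999/2048
RRRBRRRBRRBRRRR: Left { -3; -47/16; -375/128 }, Right { -5999/2048; -2999/1024; -1499/512; -749/256; -187/64; -93/32; -23/8; -11/4; -5/2; -2; -1; 0 } ⇒ simplest -11999/4096

-11999/4096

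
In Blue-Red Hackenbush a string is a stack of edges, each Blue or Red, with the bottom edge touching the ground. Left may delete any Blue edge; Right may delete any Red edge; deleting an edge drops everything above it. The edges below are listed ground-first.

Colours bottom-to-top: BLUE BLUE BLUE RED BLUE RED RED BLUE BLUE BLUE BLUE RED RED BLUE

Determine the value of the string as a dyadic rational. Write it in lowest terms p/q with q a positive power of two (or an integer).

5363/2048

Prefix values for BLUE BLUE BLUE RED BLUE RED RED BLUE BLUE BLUE BLUE RED RED BLUE via {L|R} + simplicity:
1 of 14 · B · max L 0 · min R +∞ → 1
2 of 14 · BB · max L 1 · min R +∞ → 2
3 of 14 · BBB · max L 2 · min R +∞ → 3
4 of 14 · BBBR · max L 2 · min R 3 → 5/2
5 of 14 · BBBRB · max L 5/2 · min R 3 → 11/4
6 of 14 · BBBRBR · max L 5/2 · min R 11/4 → 21/8
7 of 14 · BBBRBRR · max L 5/2 · min R 21/8 → 41/16
8 of 14 · BBBRBRRB · max L 41/16 · min R 21/8 → 83/32
9 of 14 · BBBRBRRBB · max L 83/32 · min R 21/8 → 167/64
10 of 14 · BBBRBRRBBB · max L 167/64 · min R 21/8 → 335/128
11 of 14 · BBBRBRRBBBB · max L 335/128 · min R 21/8 → 671/256
12 of 14 · BBBRBRRBBBBR · max L 335/128 · min R 671/256 → 1341/512
13 of 14 · BBBRBRRBBBBRR · max L 335/128 · min R 1341/512 → 2681/1024
14 of 14 · BBBRBRRBBBBRRB · max L 2681/1024 · min R 1341/512 → 5363/2048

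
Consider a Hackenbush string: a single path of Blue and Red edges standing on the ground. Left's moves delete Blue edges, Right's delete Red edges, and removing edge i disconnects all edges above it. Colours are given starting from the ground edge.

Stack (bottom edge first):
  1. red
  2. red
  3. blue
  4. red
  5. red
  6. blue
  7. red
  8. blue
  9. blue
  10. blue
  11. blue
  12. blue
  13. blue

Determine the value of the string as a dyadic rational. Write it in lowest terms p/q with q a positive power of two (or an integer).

edge 1 of 13 (red): { (no moves) | 0 } => -1
edge 2 of 13 (red): { (no moves) | -1 0 } => -2
edge 3 of 13 (blue): { -2 | -1 0 } => -3/2
edge 4 of 13 (red): { -2 | -3/2 -1 0 } => -7/4
edge 5 of 13 (red): { -2 | -7/4 -3/2 -1 0 } => -15/8
edge 6 of 13 (blue): { -2 -15/8 | -7/4 -3/2 -1 0 } => -29/16
edge 7 of 13 (red): { -2 -15/8 | -29/16 -7/4 -3/2 -1 0 } => -59/32
edge 8 of 13 (blue): { -2 -15/8 -59/32 | -29/16 -7/4 -3/2 -1 0 } => -117/64
edge 9 of 13 (blue): { -2 -15/8 -59/32 -117/64 | -29/16 -7/4 -3/2 -1 0 } => -233/128
edge 10 of 13 (blue): { -2 -15/8 -59/32 -117/64 -233/128 | -29/16 -7/4 -3/2 -1 0 } => -465/256
edge 11 of 13 (blue): { -2 -15/8 -59/32 -117/64 -233/128 -465/256 | -29/16 -7/4 -3/2 -1 0 } => -929/512
edge 12 of 13 (blue): { -2 -15/8 -59/32 -117/64 -233/128 -465/256 -929/512 | -29/16 -7/4 -3/2 -1 0 } => -1857/1024
edge 13 of 13 (blue): { -2 -15/8 -59/32 -117/64 -233/128 -465/256 -929/512 -1857/1024 | -29/16 -7/4 -3/2 -1 0 } => -3713/2048

-3713/2048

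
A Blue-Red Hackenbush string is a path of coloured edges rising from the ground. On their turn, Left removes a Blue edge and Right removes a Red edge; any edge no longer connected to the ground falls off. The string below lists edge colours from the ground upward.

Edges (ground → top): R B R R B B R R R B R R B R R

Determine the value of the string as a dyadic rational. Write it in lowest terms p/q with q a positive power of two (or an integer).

-13239/16384

R: Left { none }, Right { 0 } -> simplest -1
RB: Left { -1 }, Right { 0 } -> simplest -1/2
RBR: Left { -1 }, Right { -1/2, 0 } -> simplest -3/4
RBRR: Left { -1 }, Right { -3/4, -1/2, 0 } -> simplest -7/8
RBRRB: Left { -1, -7/8 }, Right { -3/4, -1/2, 0 } -> simplest -13/16
RBRRBB: Left { -1, -7/8, -13/16 }, Right { -3/4, -1/2, 0 } -> simplest -25/32
RBRRBBR: Left { -1, -7/8, -13/16 }, Right { -25/32, -3/4, -1/2, 0 } -> simplest -51/64
RBRRBBRR: Left { -1, -7/8, -13/16 }, Right { -51/64, -25/32, -3/4, -1/2, 0 } -> simplest -103/128
RBRRBBRRR: Left { -1, -7/8, -13/16 }, Right { -103/128, -51/64, -25/32, -3/4, -1/2, 0 } -> simplest -207/256
RBRRBBRRRB: Left { -1, -7/8, -13/16, -207/256 }, Right { -103/128, -51/64, -25/32, -3/4, -1/2, 0 } -> simplest -413/512
RBRRBBRRRBR: Left { -1, -7/8, -13/16, -207/256 }, Right { -413/512, -103/128, -51/64, -25/32, -3/4, -1/2, 0 } -> simplest -827/1024
RBRRBBRRRBRR: Left { -1, -7/8, -13/16, -207/256 }, Right { -827/1024, -413/512, -103/128, -51/64, -25/32, -3/4, -1/2, 0 } -> simplest -1655/2048
RBRRBBRRRBRRB: Left { -1, -7/8, -13/16, -207/256, -1655/2048 }, Right { -827/1024, -413/512, -103/128, -51/64, -25/32, -3/4, -1/2, 0 } -> simplest -3309/4096
RBRRBBRRRBRRBR: Left { -1, -7/8, -13/16, -207/256, -1655/2048 }, Right { -3309/4096, -827/1024, -413/512, -103/128, -51/64, -25/32, -3/4, -1/2, 0 } -> simplest -6619/8192
RBRRBBRRRBRRBRR: Left { -1, -7/8, -13/16, -207/256, -1655/2048 }, Right { -6619/8192, -3309/4096, -827/1024, -413/512, -103/128, -51/64, -25/32, -3/4, -1/2, 0 } -> simplest -13239/16384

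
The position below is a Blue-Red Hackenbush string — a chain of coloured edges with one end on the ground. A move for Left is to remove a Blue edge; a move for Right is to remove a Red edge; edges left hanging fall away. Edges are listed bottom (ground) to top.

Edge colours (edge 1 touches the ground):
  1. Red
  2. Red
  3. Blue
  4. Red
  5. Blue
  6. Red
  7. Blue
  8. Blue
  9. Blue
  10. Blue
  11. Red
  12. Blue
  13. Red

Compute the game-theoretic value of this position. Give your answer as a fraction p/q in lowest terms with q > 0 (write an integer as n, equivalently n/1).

Prefix values for Red Red Blue Red Blue Red Blue Blue Blue Blue Red Blue Red via {L|R} + simplicity:
edge 1 of 13 (Red): {  | 0 } gives -1
edge 2 of 13 (Red): {  | -1, 0 } gives -2
edge 3 of 13 (Blue): { -2 | -1, 0 } gives -3/2
edge 4 of 13 (Red): { -2 | -3/2, -1, 0 } gives -7/4
edge 5 of 13 (Blue): { -2, -7/4 | -3/2, -1, 0 } gives -13/8
edge 6 of 13 (Red): { -2, -7/4 | -13/8, -3/2, -1, 0 } gives -27/16
edge 7 of 13 (Blue): { -2, -7/4, -27/16 | -13/8, -3/2, -1, 0 } gives -53/32
edge 8 of 13 (Blue): { -2, -7/4, -27/16, -53/32 | -13/8, -3/2, -1, 0 } gives -105/64
edge 9 of 13 (Blue): { -2, -7/4, -27/16, -53/32, -105/64 | -13/8, -3/2, -1, 0 } gives -209/128
edge 10 of 13 (Blue): { -2, -7/4, -27/16, -53/32, -105/64, -209/128 | -13/8, -3/2, -1, 0 } gives -417/256
edge 11 of 13 (Red): { -2, -7/4, -27/16, -53/32, -105/64, -209/128 | -417/256, -13/8, -3/2, -1, 0 } gives -835/512
edge 12 of 13 (Blue): { -2, -7/4, -27/16, -53/32, -105/64, -209/128, -835/512 | -417/256, -13/8, -3/2, -1, 0 } gives -1669/1024
edge 13 of 13 (Red): { -2, -7/4, -27/16, -53/32, -105/64, -209/128, -835/512 | -1669/1024, -417/256, -13/8, -3/2, -1, 0 } gives -3339/2048

-3339/2048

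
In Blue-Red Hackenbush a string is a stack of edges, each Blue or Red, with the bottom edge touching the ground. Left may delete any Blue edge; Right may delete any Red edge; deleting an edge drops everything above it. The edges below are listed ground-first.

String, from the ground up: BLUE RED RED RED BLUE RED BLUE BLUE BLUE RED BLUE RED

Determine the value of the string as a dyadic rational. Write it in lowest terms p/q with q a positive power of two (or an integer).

Prefix values for BLUE RED RED RED BLUE RED BLUE BLUE BLUE RED BLUE RED via {L|R} + simplicity:
v_1 [B]  L=[0]  R=[·]  -> 1
v_2 [BR]  L=[0]  R=[1]  -> 1/2
v_3 [BRR]  L=[0]  R=[1/2 1]  -> 1/4
v_4 [BRRR]  L=[0]  R=[1/4 1/2 1]  -> 1/8
v_5 [BRRRB]  L=[0 1/8]  R=[1/4 1/2 1]  -> 3/16
v_6 [BRRRBR]  L=[0 1/8]  R=[3/16 1/4 1/2 1]  -> 5/32
v_7 [BRRRBRB]  L=[0 1/8 5/32]  R=[3/16 1/4 1/2 1]  -> 11/64
v_8 [BRRRBRBB]  L=[0 1/8 5/32 11/64]  R=[3/16 1/4 1/2 1]  -> 23/128
v_9 [BRRRBRBBB]  L=[0 1/8 5/32 11/64 23/128]  R=[3/16 1/4 1/2 1]  -> 47/256
v_10 [BRRRBRBBBR]  L=[0 1/8 5/32 11/64 23/128]  R=[47/256 3/16 1/4 1/2 1]  -> 93/512
v_11 [BRRRBRBBBRB]  L=[0 1/8 5/32 11/64 23/128 93/512]  R=[47/256 3/16 1/4 1/2 1]  -> 187/1024
v_12 [BRRRBRBBBRBR]  L=[0 1/8 5/32 11/64 23/128 93/512]  R=[187/1024 47/256 3/16 1/4 1/2 1]  -> 373/2048

373/2048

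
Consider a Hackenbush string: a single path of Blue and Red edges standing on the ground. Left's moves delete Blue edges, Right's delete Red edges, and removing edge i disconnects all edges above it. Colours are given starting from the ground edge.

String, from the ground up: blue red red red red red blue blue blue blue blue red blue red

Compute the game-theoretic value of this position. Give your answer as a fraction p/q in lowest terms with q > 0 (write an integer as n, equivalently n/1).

501/8192

1 of 14 · b · max L 0 · min R +∞ => 1
2 of 14 · br · max L 0 · min R 1 => 1/2
3 of 14 · brr · max L 0 · min R 1/2 => 1/4
4 of 14 · brrr · max L 0 · min R 1/4 => 1/8
5 of 14 · brrrr · max L 0 · min R 1/8 => 1/16
6 of 14 · brrrrr · max L 0 · min R 1/16 => 1/32
7 of 14 · brrrrrb · max L 1/32 · min R 1/16 => 3/64
8 of 14 · brrrrrbb · max L 3/64 · min R 1/16 => 7/128
9 of 14 · brrrrrbbb · max L 7/128 · min R 1/16 => 15/256
10 of 14 · brrrrrbbbb · max L 15/256 · min R 1/16 => 31/512
11 of 14 · brrrrrbbbbb · max L 31/512 · min R 1/16 => 63/1024
12 of 14 · brrrrrbbbbbr · max L 31/512 · min R 63/1024 => 125/2048
13 of 14 · brrrrrbbbbbrb · max L 125/2048 · min R 63/1024 => 251/4096
14 of 14 · brrrrrbbbbbrbr · max L 125/2048 · min R 251/4096 => 501/8192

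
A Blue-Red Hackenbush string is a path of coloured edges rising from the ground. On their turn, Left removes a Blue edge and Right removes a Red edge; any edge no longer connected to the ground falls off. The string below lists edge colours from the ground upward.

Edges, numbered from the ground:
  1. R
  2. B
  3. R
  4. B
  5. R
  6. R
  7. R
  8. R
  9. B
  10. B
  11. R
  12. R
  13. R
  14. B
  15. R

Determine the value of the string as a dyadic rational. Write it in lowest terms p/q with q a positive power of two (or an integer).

Recurse on prefixes of the 15-edge string R B R B R R R R B B R R R B R:
step 1: add R to get R; options L={ ∅ } R={ 0 } ⇒ -1
step 2: add B to get RB; options L={ -1 } R={ 0 } ⇒ -1/2
step 3: add R to get RBR; options L={ -1 } R={ -1/2; 0 } ⇒ -3/4
step 4: add B to get RBRB; options L={ -1; -3/4 } R={ -1/2; 0 } ⇒ -5/8
step 5: add R to get RBRBR; options L={ -1; -3/4 } R={ -5/8; -1/2; 0 } ⇒ -11/16
step 6: add R to get RBRBRR; options L={ -1; -3/4 } R={ -11/16; -5/8; -1/2; 0 } ⇒ -23/32
step 7: add R to get RBRBRRR; options L={ -1; -3/4 } R={ -23/32; -11/16; -5/8; -1/2; 0 } ⇒ -47/64
step 8: add R to get RBRBRRRR; options L={ -1; -3/4 } R={ -47/64; -23/32; -11/16; -5/8; -1/2; 0 } ⇒ -95/128
step 9: add B to get RBRBRRRRB; options L={ -1; -3/4; -95/128 } R={ -47/64; -23/32; -11/16; -5/8; -1/2; 0 } ⇒ -189/256
step 10: add B to get RBRBRRRRBB; options L={ -1; -3/4; -95/128; -189/256 } R={ -47/64; -23/32; -11/16; -5/8; -1/2; 0 } ⇒ -377/512
step 11: add R to get RBRBRRRRBBR; options L={ -1; -3/4; -95/128; -189/256 } R={ -377/512; -47/64; -23/32; -11/16; -5/8; -1/2; 0 } ⇒ -755/1024
step 12: add R to get RBRBRRRRBBRR; options L={ -1; -3/4; -95/128; -189/256 } R={ -755/1024; -377/512; -47/64; -23/32; -11/16; -5/8; -1/2; 0 } ⇒ -1511/2048
step 13: add R to get RBRBRRRRBBRRR; options L={ -1; -3/4; -95/128; -189/256 } R={ -1511/2048; -755/1024; -377/512; -47/64; -23/32; -11/16; -5/8; -1/2; 0 } ⇒ -3023/4096
step 14: add B to get RBRBRRRRBBRRRB; options L={ -1; -3/4; -95/128; -189/256; -3023/4096 } R={ -1511/2048; -755/1024; -377/512; -47/64; -23/32; -11/16; -5/8; -1/2; 0 } ⇒ -6045/8192
step 15: add R to get RBRBRRRRBBRRRBR; options L={ -1; -3/4; -95/128; -189/256; -3023/4096 } R={ -6045/8192; -1511/2048; -755/1024; -377/512; -47/64; -23/32; -11/16; -5/8; -1/2; 0 } ⇒ -12091/16384

-12091/16384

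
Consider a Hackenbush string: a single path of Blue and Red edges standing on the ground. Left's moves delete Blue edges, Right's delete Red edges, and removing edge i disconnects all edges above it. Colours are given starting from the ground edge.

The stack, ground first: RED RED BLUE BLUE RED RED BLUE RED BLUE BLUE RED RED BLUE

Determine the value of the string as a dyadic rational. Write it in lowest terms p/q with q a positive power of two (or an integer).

-2893/2048

Recurse on prefixes of the 13-edge string RED RED BLUE BLUE RED RED BLUE RED BLUE BLUE RED RED BLUE:
edge 1 of 13 (RED): { none | 0 } → -1
edge 2 of 13 (RED): { none | -1,0 } → -2
edge 3 of 13 (BLUE): { -2 | -1,0 } → -3/2
edge 4 of 13 (BLUE): { -2,-3/2 | -1,0 } → -5/4
edge 5 of 13 (RED): { -2,-3/2 | -5/4,-1,0 } → -11/8
edge 6 of 13 (RED): { -2,-3/2 | -11/8,-5/4,-1,0 } → -23/16
edge 7 of 13 (BLUE): { -2,-3/2,-23/16 | -11/8,-5/4,-1,0 } → -45/32
edge 8 of 13 (RED): { -2,-3/2,-23/16 | -45/32,-11/8,-5/4,-1,0 } → -91/64
edge 9 of 13 (BLUE): { -2,-3/2,-23/16,-91/64 | -45/32,-11/8,-5/4,-1,0 } → -181/128
edge 10 of 13 (BLUE): { -2,-3/2,-23/16,-91/64,-181/128 | -45/32,-11/8,-5/4,-1,0 } → -361/256
edge 11 of 13 (RED): { -2,-3/2,-23/16,-91/64,-181/128 | -361/256,-45/32,-11/8,-5/4,-1,0 } → -723/512
edge 12 of 13 (RED): { -2,-3/2,-23/16,-91/64,-181/128 | -723/512,-361/256,-45/32,-11/8,-5/4,-1,0 } → -1447/1024
edge 13 of 13 (BLUE): { -2,-3/2,-23/16,-91/64,-181/128,-1447/1024 | -723/512,-361/256,-45/32,-11/8,-5/4,-1,0 } → -2893/2048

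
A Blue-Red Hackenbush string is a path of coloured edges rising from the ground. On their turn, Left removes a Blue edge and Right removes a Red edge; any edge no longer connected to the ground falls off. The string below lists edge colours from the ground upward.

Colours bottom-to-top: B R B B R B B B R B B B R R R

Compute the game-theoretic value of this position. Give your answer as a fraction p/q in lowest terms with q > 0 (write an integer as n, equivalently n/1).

14193/16384

step 1: add B to get B; options L={ 0 } R={ — } => 1
step 2: add R to get BR; options L={ 0 } R={ 1 } => 1/2
step 3: add B to get BRB; options L={ 0,1/2 } R={ 1 } => 3/4
step 4: add B to get BRBB; options L={ 0,1/2,3/4 } R={ 1 } => 7/8
step 5: add R to get BRBBR; options L={ 0,1/2,3/4 } R={ 7/8,1 } => 13/16
step 6: add B to get BRBBRB; options L={ 0,1/2,3/4,13/16 } R={ 7/8,1 } => 27/32
step 7: add B to get BRBBRBB; options L={ 0,1/2,3/4,13/16,27/32 } R={ 7/8,1 } => 55/64
step 8: add B to get BRBBRBBB; options L={ 0,1/2,3/4,13/16,27/32,55/64 } R={ 7/8,1 } => 111/128
step 9: add R to get BRBBRBBBR; options L={ 0,1/2,3/4,13/16,27/32,55/64 } R={ 111/128,7/8,1 } => 221/256
step 10: add B to get BRBBRBBBRB; options L={ 0,1/2,3/4,13/16,27/32,55/64,221/256 } R={ 111/128,7/8,1 } => 443/512
step 11: add B to get BRBBRBBBRBB; options L={ 0,1/2,3/4,13/16,27/32,55/64,221/256,443/512 } R={ 111/128,7/8,1 } => 887/1024
step 12: add B to get BRBBRBBBRBBB; options L={ 0,1/2,3/4,13/16,27/32,55/64,221/256,443/512,887/1024 } R={ 111/128,7/8,1 } => 1775/2048
step 13: add R to get BRBBRBBBRBBBR; options L={ 0,1/2,3/4,13/16,27/32,55/64,221/256,443/512,887/1024 } R={ 1775/2048,111/128,7/8,1 } => 3549/4096
step 14: add R to get BRBBRBBBRBBBRR; options L={ 0,1/2,3/4,13/16,27/32,55/64,221/256,443/512,887/1024 } R={ 3549/4096,1775/2048,111/128,7/8,1 } => 7097/8192
step 15: add R to get BRBBRBBBRBBBRRR; options L={ 0,1/2,3/4,13/16,27/32,55/64,221/256,443/512,887/1024 } R={ 7097/8192,3549/4096,1775/2048,111/128,7/8,1 } => 14193/16384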